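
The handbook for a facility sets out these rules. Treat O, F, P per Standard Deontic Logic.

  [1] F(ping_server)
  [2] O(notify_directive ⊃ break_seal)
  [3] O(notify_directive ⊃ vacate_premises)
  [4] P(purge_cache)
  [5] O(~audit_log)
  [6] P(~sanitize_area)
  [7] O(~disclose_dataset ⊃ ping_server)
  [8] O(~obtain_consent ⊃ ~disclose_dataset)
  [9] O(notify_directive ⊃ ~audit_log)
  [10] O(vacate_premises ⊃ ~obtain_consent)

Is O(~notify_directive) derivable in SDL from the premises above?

Premise 1 is F(ping_server), i.e. O(~ping_server).
Premise 7, O(~disclose_dataset ⊃ ping_server), contraposes to O(~ping_server ⊃ disclose_dataset); with O(~ping_server) we get O(disclose_dataset).
The contrapositive of premise 8 (O(~obtain_consent ⊃ ~disclose_dataset)) is O(disclose_dataset ⊃ obtain_consent), and O(disclose_dataset) is already established, so O(obtain_consent).
Premise 10, O(vacate_premises ⊃ ~obtain_consent), contraposes to O(obtain_consent ⊃ ~vacate_premises); with O(obtain_consent) we get O(~vacate_premises).
Premise 3 is O(notify_directive ⊃ vacate_premises); contrapositively O(~vacate_premises ⊃ ~notify_directive). Since O(~vacate_premises) holds, K gives O(~notify_directive).
Premises 2, 4, 5, 6, 9 do not contribute to this derivation.
So O(~notify_directive) follows.

Yes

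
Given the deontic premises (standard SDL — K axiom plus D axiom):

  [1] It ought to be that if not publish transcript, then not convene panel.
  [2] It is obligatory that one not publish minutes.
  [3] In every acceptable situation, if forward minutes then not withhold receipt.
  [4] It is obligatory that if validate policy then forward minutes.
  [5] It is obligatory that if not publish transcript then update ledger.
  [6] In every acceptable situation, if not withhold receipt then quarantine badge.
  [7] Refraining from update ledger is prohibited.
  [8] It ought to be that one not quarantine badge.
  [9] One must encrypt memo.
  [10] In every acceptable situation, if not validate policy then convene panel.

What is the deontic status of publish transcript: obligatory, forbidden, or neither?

Premise 8 gives O(¬quarantine_badge).
Premise 6, O(¬withhold_receipt → quarantine_badge), contraposes to O(¬quarantine_badge → withhold_receipt); with O(¬quarantine_badge) we get O(withhold_receipt).
The contrapositive of premise 3 (O(forward_minutes → ¬withhold_receipt)) is O(withhold_receipt → ¬forward_minutes), and O(withhold_receipt) is already established, so O(¬forward_minutes).
Premise 4 is O(validate_policy → forward_minutes); contrapositively O(¬forward_minutes → ¬validate_policy). Since O(¬forward_minutes) holds, K gives O(¬validate_policy).
Applying K to premise 10 (O(¬validate_policy → convene_panel)) and O(¬validate_policy) yields O(convene_panel).
The contrapositive of premise 1 (O(¬publish_transcript → ¬convene_panel)) is O(convene_panel → publish_transcript), and O(convene_panel) is already established, so O(publish_transcript).
Premises 2, 5, 7, 9 do not contribute to this derivation.
Hence publish_transcript is obligatory.

Obligatory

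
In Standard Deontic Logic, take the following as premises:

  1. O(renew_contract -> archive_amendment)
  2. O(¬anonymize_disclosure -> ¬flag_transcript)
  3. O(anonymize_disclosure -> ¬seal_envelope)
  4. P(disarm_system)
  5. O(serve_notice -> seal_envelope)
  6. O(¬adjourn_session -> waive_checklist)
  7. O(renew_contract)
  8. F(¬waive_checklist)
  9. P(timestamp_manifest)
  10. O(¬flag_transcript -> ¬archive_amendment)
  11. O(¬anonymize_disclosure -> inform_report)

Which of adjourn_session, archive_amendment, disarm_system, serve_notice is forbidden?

serve_notice

Premise 7 states O(renew_contract) outright.
From O(renew_contract) and premise 1, O(renew_contract -> archive_amendment), we obtain O(archive_amendment).
Premise 10 is O(¬flag_transcript -> ¬archive_amendment); contrapositively O(archive_amendment -> flag_transcript). Since O(archive_amendment) holds, K gives O(flag_transcript).
Premise 2, O(¬anonymize_disclosure -> ¬flag_transcript), contraposes to O(flag_transcript -> anonymize_disclosure); with O(flag_transcript) we get O(anonymize_disclosure).
Premise 3 is O(anonymize_disclosure -> ¬seal_envelope); since O(anonymize_disclosure), deontic closure gives O(¬seal_envelope).
Premise 5, O(serve_notice -> seal_envelope), contraposes to O(¬seal_envelope -> ¬serve_notice); with O(¬seal_envelope) we get O(¬serve_notice).
So O(¬serve_notice) holds, i.e. serve_notice is forbidden. None of the other listed options is forbidden under the premises.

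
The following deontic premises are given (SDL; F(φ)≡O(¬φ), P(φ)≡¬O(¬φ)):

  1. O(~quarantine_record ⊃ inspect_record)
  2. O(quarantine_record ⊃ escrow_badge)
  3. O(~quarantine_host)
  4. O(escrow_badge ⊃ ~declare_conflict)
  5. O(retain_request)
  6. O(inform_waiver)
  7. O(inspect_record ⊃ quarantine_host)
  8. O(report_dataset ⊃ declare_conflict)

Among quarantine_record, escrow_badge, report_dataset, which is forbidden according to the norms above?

Premise 3 gives O(~quarantine_host).
The contrapositive of premise 7 (O(inspect_record ⊃ quarantine_host)) is O(~quarantine_host ⊃ ~inspect_record), and O(~quarantine_host) is already established, so O(~inspect_record).
Premise 1 is O(~quarantine_record ⊃ inspect_record); contrapositively O(~inspect_record ⊃ quarantine_record). Since O(~inspect_record) holds, K gives O(quarantine_record).
Applying K to premise 2 (O(quarantine_record ⊃ escrow_badge)) and O(quarantine_record) yields O(escrow_badge).
Premise 4 is O(escrow_badge ⊃ ~declare_conflict); since O(escrow_badge), deontic closure gives O(~declare_conflict).
The contrapositive of premise 8 (O(report_dataset ⊃ declare_conflict)) is O(~declare_conflict ⊃ ~report_dataset), and O(~declare_conflict) is already established, so O(~report_dataset).
So O(~report_dataset) holds, i.e. report_dataset is forbidden. None of the other listed options is forbidden under the premises.

report_dataset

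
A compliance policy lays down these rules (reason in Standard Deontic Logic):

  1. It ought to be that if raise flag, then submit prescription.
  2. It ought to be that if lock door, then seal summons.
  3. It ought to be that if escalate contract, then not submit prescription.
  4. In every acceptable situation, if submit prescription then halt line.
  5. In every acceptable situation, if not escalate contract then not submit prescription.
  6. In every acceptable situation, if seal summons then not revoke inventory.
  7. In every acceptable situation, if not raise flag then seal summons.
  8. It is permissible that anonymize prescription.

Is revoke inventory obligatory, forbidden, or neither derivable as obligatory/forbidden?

Premises 5 and 3 are O(¬escalate_contract → ¬submit_prescription) and O(escalate_contract → ¬submit_prescription); every ideal world satisfies ¬escalate_contract or escalate_contract, so in either case ¬submit_prescription holds — hence O(¬submit_prescription).
The contrapositive of premise 1 (O(raise_flag → submit_prescription)) is O(¬submit_prescription → ¬raise_flag), and O(¬submit_prescription) is already established, so O(¬raise_flag).
From O(¬raise_flag) and premise 7, O(¬raise_flag → seal_summons), we obtain O(seal_summons).
From O(seal_summons) and premise 6, O(seal_summons → ¬revoke_inventory), we obtain O(¬revoke_inventory).
Premises 2, 4, 8 do not contribute to this derivation.
Thus O(¬revoke_inventory), which is F(revoke_inventory): revoke_inventory is forbidden.

Forbidden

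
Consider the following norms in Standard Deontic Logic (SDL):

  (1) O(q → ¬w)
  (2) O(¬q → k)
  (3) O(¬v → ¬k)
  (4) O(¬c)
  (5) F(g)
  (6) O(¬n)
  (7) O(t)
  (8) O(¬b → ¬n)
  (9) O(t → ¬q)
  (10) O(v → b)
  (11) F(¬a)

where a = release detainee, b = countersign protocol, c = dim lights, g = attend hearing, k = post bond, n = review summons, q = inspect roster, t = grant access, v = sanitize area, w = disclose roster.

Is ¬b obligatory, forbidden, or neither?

Forbidden

From premise 7 we have O(t).
With premise 9, O(t → ¬q), the K-axiom yields O(¬q).
Premise 2 is O(¬q → k); since O(¬q), deontic closure gives O(k).
Premise 3 is O(¬v → ¬k); contrapositively O(k → v). Since O(k) holds, K gives O(v).
From O(v) and premise 10, O(v → b), we obtain O(b).
Premises 1, 4, 5, 6, 8, 11 do not contribute to this derivation.
Thus O(b), which is F(¬b): ¬b is forbidden.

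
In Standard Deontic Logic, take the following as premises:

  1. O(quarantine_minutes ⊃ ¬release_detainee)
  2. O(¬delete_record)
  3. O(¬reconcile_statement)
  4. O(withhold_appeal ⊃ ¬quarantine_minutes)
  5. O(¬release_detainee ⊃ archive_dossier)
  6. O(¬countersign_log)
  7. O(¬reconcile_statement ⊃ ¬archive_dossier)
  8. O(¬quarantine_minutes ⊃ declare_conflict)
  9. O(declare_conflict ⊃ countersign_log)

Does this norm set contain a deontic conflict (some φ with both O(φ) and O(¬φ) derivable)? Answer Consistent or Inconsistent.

From premise 3 we have O(¬reconcile_statement).
Applying K to premise 7 (O(¬reconcile_statement ⊃ ¬archive_dossier)) and O(¬reconcile_statement) yields O(¬archive_dossier).
Premise 5 is O(¬release_detainee ⊃ archive_dossier); contrapositively O(¬archive_dossier ⊃ release_detainee). Since O(¬archive_dossier) holds, K gives O(release_detainee).
Premise 1, O(quarantine_minutes ⊃ ¬release_detainee), contraposes to O(release_detainee ⊃ ¬quarantine_minutes); with O(release_detainee) we get O(¬quarantine_minutes).
Applying K to premise 8 (O(¬quarantine_minutes ⊃ declare_conflict)) and O(¬quarantine_minutes) yields O(declare_conflict).
Premise 9 is O(declare_conflict ⊃ countersign_log); since O(declare_conflict), deontic closure gives O(countersign_log).
However, premise 6 gives O(¬countersign_log).
We now have both O(countersign_log) and O(¬countersign_log) — countersign_log is simultaneously obligatory and forbidden, violating the D-axiom.

Inconsistent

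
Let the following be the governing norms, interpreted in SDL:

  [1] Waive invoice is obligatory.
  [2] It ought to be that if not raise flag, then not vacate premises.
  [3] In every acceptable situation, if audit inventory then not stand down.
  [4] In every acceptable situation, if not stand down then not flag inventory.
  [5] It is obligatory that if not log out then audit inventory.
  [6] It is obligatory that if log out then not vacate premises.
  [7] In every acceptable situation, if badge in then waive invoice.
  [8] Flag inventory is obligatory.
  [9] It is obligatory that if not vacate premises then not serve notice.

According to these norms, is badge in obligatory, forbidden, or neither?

Premise 7 is O(badge_in → waive_invoice); even if O(waive_invoice) held, inferring O(badge_in) would be affirming the consequent — invalid.
No premise or chain of K-axiom applications forces O(badge_in), and none forces O(¬badge_in). So badge_in is neither obligatory nor forbidden under these norms.

Neither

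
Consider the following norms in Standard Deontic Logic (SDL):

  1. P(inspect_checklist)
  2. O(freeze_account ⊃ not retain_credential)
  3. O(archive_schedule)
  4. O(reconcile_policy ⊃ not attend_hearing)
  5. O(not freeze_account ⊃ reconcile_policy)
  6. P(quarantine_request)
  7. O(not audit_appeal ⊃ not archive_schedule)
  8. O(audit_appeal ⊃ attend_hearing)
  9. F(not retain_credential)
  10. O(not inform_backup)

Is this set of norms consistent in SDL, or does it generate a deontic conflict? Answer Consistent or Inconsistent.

Inconsistent

Premise 3 gives O(archive_schedule).
Premise 7, O(not audit_appeal ⊃ not archive_schedule), contraposes to O(archive_schedule ⊃ audit_appeal); with O(archive_schedule) we get O(audit_appeal).
With premise 8, O(audit_appeal ⊃ attend_hearing), the K-axiom yields O(attend_hearing).
Premise 4 is O(reconcile_policy ⊃ not attend_hearing); contrapositively O(attend_hearing ⊃ not reconcile_policy). Since O(attend_hearing) holds, K gives O(not reconcile_policy).
The contrapositive of premise 5 (O(not freeze_account ⊃ reconcile_policy)) is O(not reconcile_policy ⊃ freeze_account), and O(not reconcile_policy) is already established, so O(freeze_account).
Premise 2 is O(freeze_account ⊃ not retain_credential); since O(freeze_account), deontic closure gives O(not retain_credential).
However, F(not retain_credential) at premise 9 amounts to O(retain_credential).
We now have both O(not retain_credential) and O(retain_credential) — retain_credential is simultaneously obligatory and forbidden, violating the D-axiom.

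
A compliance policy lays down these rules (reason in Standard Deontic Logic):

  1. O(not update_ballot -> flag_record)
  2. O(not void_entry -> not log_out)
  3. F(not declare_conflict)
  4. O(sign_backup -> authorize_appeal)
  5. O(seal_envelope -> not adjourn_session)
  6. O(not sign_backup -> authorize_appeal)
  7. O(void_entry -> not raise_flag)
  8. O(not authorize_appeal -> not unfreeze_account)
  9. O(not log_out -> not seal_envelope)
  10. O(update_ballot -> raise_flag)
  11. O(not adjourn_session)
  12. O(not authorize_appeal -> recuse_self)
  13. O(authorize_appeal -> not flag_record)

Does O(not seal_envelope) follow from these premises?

Yes

Premises 6 and 4 are O(not sign_backup -> authorize_appeal) and O(sign_backup -> authorize_appeal); every ideal world satisfies not sign_backup or sign_backup, so in either case authorize_appeal holds — hence O(authorize_appeal).
Premise 13 is O(authorize_appeal -> not flag_record); since O(authorize_appeal), deontic closure gives O(not flag_record).
Premise 1 is O(not update_ballot -> flag_record); contrapositively O(not flag_record -> update_ballot). Since O(not flag_record) holds, K gives O(update_ballot).
Premise 10 is O(update_ballot -> raise_flag); since O(update_ballot), deontic closure gives O(raise_flag).
Premise 7, O(void_entry -> not raise_flag), contraposes to O(raise_flag -> not void_entry); with O(raise_flag) we get O(not void_entry).
From O(not void_entry) and premise 2, O(not void_entry -> not log_out), we obtain O(not log_out).
With premise 9, O(not log_out -> not seal_envelope), the K-axiom yields O(not seal_envelope).
Premises 3, 5, 8, 11, 12 do not contribute to this derivation.
So O(not seal_envelope) follows.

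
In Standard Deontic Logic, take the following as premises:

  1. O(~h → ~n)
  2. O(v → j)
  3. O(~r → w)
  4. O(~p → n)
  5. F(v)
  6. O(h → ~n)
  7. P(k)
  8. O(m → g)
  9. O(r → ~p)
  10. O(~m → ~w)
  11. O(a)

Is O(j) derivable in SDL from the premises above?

Premise 2 is O(v → j), but O(v) is not derivable from the premises, so it does not yield O(j).
No other premise forces O(j). An ideal world satisfying every premise can still have j false, so O(j) is not derivable.

No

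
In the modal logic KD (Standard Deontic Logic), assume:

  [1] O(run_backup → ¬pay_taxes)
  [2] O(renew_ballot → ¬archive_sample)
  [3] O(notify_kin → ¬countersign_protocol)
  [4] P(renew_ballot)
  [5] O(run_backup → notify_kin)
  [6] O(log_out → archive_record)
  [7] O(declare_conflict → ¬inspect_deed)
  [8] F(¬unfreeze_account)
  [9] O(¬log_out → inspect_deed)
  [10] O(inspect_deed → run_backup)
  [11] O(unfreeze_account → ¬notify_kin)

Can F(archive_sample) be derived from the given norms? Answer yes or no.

No

Premise 2 is O(renew_ballot → ¬archive_sample), but O(renew_ballot) is not derivable from the premises (the permission P(renew_ballot) asserts only ¬O(¬renew_ballot), not O(renew_ballot)), so it does not yield O(¬archive_sample).
No other premise forces O(¬archive_sample). An ideal world satisfying every premise can still have archive_sample true, so F(archive_sample) is not derivable.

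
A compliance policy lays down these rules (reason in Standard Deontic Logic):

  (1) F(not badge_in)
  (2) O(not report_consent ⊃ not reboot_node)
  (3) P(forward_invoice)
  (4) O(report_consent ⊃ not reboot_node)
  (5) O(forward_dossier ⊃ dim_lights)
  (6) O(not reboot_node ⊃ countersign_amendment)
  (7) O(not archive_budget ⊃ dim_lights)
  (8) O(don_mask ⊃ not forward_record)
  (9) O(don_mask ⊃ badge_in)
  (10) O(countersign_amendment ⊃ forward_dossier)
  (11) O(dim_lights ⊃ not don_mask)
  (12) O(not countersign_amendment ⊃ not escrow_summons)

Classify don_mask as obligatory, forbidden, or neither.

Forbidden

Premises 4 and 2 are O(report_consent ⊃ not reboot_node) and O(not report_consent ⊃ not reboot_node); every ideal world satisfies report_consent or not report_consent, so in either case not reboot_node holds — hence O(not reboot_node).
Premise 6 is O(not reboot_node ⊃ countersign_amendment); since O(not reboot_node), deontic closure gives O(countersign_amendment).
With premise 10, O(countersign_amendment ⊃ forward_dossier), the K-axiom yields O(forward_dossier).
With premise 5, O(forward_dossier ⊃ dim_lights), the K-axiom yields O(dim_lights).
Premise 11 is O(dim_lights ⊃ not don_mask); since O(dim_lights), deontic closure gives O(not don_mask).
Premises 1, 3, 7, 8, 9, 12 do not contribute to this derivation.
Thus O(not don_mask), which is F(don_mask): don_mask is forbidden.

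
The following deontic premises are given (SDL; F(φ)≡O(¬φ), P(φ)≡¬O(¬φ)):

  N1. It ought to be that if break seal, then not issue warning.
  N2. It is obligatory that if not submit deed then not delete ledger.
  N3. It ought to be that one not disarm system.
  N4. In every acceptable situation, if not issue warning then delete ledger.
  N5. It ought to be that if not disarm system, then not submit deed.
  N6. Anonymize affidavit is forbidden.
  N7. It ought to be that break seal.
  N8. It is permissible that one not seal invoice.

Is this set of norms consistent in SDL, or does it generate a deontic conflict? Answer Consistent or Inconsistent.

From premise 7 we have O(break_seal).
From O(break_seal) and premise 1, O(break_seal → ¬issue_warning), we obtain O(¬issue_warning).
With premise 4, O(¬issue_warning → delete_ledger), the K-axiom yields O(delete_ledger).
The contrapositive of premise 2 (O(¬submit_deed → ¬delete_ledger)) is O(delete_ledger → submit_deed), and O(delete_ledger) is already established, so O(submit_deed).
Premise 5, O(¬disarm_system → ¬submit_deed), contraposes to O(submit_deed → disarm_system); with O(submit_deed) we get O(disarm_system).
But premise 3 directly asserts O(¬disarm_system).
We now have both O(disarm_system) and O(¬disarm_system) — disarm_system is simultaneously obligatory and forbidden, violating the D-axiom.

Inconsistent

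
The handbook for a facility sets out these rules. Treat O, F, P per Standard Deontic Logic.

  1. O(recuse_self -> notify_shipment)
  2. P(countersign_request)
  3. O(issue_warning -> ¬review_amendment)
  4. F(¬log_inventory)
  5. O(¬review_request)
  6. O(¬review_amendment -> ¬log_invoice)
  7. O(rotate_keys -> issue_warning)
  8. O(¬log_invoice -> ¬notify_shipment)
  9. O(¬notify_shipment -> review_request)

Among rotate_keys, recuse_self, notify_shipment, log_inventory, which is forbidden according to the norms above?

rotate_keys

Premise 5 gives O(¬review_request).
The contrapositive of premise 9 (O(¬notify_shipment -> review_request)) is O(¬review_request -> notify_shipment), and O(¬review_request) is already established, so O(notify_shipment).
The contrapositive of premise 8 (O(¬log_invoice -> ¬notify_shipment)) is O(notify_shipment -> log_invoice), and O(notify_shipment) is already established, so O(log_invoice).
The contrapositive of premise 6 (O(¬review_amendment -> ¬log_invoice)) is O(log_invoice -> review_amendment), and O(log_invoice) is already established, so O(review_amendment).
The contrapositive of premise 3 (O(issue_warning -> ¬review_amendment)) is O(review_amendment -> ¬issue_warning), and O(review_amendment) is already established, so O(¬issue_warning).
Premise 7, O(rotate_keys -> issue_warning), contraposes to O(¬issue_warning -> ¬rotate_keys); with O(¬issue_warning) we get O(¬rotate_keys).
So O(¬rotate_keys) holds, i.e. rotate_keys is forbidden. None of the other listed options is forbidden under the premises.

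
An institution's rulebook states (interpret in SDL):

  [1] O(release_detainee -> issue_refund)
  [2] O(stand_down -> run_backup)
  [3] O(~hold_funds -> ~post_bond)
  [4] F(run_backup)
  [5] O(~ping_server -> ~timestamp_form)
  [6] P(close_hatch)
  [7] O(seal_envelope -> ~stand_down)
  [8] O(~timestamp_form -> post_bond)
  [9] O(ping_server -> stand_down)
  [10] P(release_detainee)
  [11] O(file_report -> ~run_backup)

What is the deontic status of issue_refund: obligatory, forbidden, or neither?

Neither

Premise 1 is O(release_detainee -> issue_refund), but O(release_detainee) is not derivable from the premises (the permission P(release_detainee) asserts only ~O(~release_detainee), not O(release_detainee)), so it does not yield O(issue_refund).
No premise or chain of K-axiom applications forces O(issue_refund), and none forces O(~issue_refund). So issue_refund is neither obligatory nor forbidden under these norms.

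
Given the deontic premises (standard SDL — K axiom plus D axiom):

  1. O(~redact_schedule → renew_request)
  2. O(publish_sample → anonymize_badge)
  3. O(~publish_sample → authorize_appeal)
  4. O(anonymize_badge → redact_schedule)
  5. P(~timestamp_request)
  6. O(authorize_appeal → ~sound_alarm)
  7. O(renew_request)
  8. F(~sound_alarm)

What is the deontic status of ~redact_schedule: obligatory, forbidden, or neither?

Forbidden

F(~sound_alarm) at premise 8 means O(sound_alarm).
Premise 6 is O(authorize_appeal → ~sound_alarm); contrapositively O(sound_alarm → ~authorize_appeal). Since O(sound_alarm) holds, K gives O(~authorize_appeal).
The contrapositive of premise 3 (O(~publish_sample → authorize_appeal)) is O(~authorize_appeal → publish_sample), and O(~authorize_appeal) is already established, so O(publish_sample).
Premise 2 is O(publish_sample → anonymize_badge); since O(publish_sample), deontic closure gives O(anonymize_badge).
From O(anonymize_badge) and premise 4, O(anonymize_badge → redact_schedule), we obtain O(redact_schedule).
Premises 1, 5, 7 do not contribute to this derivation.
Thus O(redact_schedule), which is F(~redact_schedule): ~redact_schedule is forbidden.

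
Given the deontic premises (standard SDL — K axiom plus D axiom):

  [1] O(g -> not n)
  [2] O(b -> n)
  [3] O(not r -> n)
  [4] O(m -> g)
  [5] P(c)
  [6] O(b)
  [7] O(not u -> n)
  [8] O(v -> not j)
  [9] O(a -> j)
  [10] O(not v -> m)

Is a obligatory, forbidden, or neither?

Forbidden

From premise 6 we have O(b).
Applying K to premise 2 (O(b -> n)) and O(b) yields O(n).
The contrapositive of premise 1 (O(g -> not n)) is O(n -> not g), and O(n) is already established, so O(not g).
Premise 4, O(m -> g), contraposes to O(not g -> not m); with O(not g) we get O(not m).
Premise 10 is O(not v -> m); contrapositively O(not m -> v). Since O(not m) holds, K gives O(v).
From O(v) and premise 8, O(v -> not j), we obtain O(not j).
Premise 9 is O(a -> j); contrapositively O(not j -> not a). Since O(not j) holds, K gives O(not a).
Premises 3, 5, 7 do not contribute to this derivation.
Thus O(not a), which is F(a): a is forbidden.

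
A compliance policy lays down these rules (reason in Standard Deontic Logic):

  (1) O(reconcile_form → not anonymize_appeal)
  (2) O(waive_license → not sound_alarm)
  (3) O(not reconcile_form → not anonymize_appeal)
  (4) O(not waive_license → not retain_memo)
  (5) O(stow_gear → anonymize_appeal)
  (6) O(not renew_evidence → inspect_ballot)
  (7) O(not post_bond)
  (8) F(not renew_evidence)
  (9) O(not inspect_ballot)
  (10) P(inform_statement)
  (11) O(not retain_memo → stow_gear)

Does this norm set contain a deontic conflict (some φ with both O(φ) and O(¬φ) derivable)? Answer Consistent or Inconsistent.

Premise 6 is O(not renew_evidence → inspect_ballot), but O(not renew_evidence) is not derivable from the premises, so it does not yield O(inspect_ballot).
So O(inspect_ballot) is not derivable, and the apparent clash with O(not inspect_ballot) does not arise.
A world satisfying every obligation exists (e.g. anonymize_appeal=false, inform_statement=false, inspect_ballot=false, post_bond=false, reconcile_form=false, renew_evidence=true, retain_memo=true, sound_alarm=false, stow_gear=false, waive_license=true); no atom is both obligatory and forbidden, so the set is consistent.

Consistent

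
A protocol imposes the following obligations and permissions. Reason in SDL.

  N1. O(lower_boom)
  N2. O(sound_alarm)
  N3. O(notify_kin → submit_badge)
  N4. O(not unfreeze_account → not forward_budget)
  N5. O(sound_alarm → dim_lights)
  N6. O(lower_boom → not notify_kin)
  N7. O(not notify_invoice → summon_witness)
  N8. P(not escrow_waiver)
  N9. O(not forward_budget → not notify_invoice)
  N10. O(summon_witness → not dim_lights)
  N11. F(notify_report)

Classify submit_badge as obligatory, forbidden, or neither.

Premise 3 is O(notify_kin → submit_badge), but O(notify_kin) is not derivable from the premises, so it does not yield O(submit_badge).
No premise or chain of K-axiom applications forces O(submit_badge), and none forces O(not submit_badge). So submit_badge is neither obligatory nor forbidden under these norms.

Neither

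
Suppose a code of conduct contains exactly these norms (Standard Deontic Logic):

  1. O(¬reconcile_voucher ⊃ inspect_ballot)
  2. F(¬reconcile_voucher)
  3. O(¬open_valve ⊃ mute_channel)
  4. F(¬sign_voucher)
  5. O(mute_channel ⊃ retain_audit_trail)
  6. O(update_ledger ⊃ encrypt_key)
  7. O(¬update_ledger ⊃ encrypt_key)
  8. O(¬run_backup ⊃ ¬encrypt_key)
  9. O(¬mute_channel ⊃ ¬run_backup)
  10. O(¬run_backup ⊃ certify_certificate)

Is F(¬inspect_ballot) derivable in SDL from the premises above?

No

Premise 1 is O(¬reconcile_voucher ⊃ inspect_ballot), but O(¬reconcile_voucher) is not derivable from the premises, so it does not yield O(inspect_ballot).
No other premise forces O(inspect_ballot). An ideal world satisfying every premise can still have ¬inspect_ballot true, so F(¬inspect_ballot) is not derivable.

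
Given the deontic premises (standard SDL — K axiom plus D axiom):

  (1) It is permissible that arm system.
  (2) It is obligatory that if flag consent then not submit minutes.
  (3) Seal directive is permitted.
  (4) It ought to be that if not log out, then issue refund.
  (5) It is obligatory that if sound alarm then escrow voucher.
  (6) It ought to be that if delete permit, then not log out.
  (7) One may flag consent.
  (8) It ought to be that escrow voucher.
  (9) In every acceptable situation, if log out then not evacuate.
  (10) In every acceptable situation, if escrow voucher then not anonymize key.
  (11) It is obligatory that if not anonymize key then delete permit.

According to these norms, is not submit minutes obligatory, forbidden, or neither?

Neither

Premise 2 is O(flag_consent → ¬submit_minutes), but O(flag_consent) is not derivable from the premises (the permission P(flag_consent) asserts only ¬O(¬flag_consent), not O(flag_consent)), so it does not yield O(¬submit_minutes).
No premise or chain of K-axiom applications forces O(¬submit_minutes), and none forces O(submit_minutes). So ¬submit_minutes is neither obligatory nor forbidden under these norms.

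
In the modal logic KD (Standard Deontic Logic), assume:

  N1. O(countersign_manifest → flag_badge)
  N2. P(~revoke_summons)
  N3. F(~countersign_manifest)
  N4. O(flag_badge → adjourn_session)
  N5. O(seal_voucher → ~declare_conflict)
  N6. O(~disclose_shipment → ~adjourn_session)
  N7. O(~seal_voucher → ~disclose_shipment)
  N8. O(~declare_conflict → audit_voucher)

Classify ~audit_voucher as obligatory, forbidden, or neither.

Premise 3 is F(~countersign_manifest), i.e. O(countersign_manifest).
With premise 1, O(countersign_manifest → flag_badge), the K-axiom yields O(flag_badge).
With premise 4, O(flag_badge → adjourn_session), the K-axiom yields O(adjourn_session).
Premise 6 is O(~disclose_shipment → ~adjourn_session); contrapositively O(adjourn_session → disclose_shipment). Since O(adjourn_session) holds, K gives O(disclose_shipment).
The contrapositive of premise 7 (O(~seal_voucher → ~disclose_shipment)) is O(disclose_shipment → seal_voucher), and O(disclose_shipment) is already established, so O(seal_voucher).
From O(seal_voucher) and premise 5, O(seal_voucher → ~declare_conflict), we obtain O(~declare_conflict).
From O(~declare_conflict) and premise 8, O(~declare_conflict → audit_voucher), we obtain O(audit_voucher).
Premise 2 does not contribute to this derivation.
Thus O(audit_voucher), which is F(~audit_voucher): ~audit_voucher is forbidden.

Forbidden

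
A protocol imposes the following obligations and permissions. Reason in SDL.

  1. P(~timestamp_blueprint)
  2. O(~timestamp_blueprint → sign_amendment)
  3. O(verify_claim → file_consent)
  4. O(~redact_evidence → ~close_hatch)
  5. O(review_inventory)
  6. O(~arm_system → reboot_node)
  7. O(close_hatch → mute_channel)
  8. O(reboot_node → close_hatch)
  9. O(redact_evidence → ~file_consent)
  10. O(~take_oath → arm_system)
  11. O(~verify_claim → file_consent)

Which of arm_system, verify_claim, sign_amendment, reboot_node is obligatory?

By case analysis on verify_claim: premise 3 gives O(verify_claim → file_consent) and premise 11 gives O(~verify_claim → file_consent), so O(file_consent) either way.
The contrapositive of premise 9 (O(redact_evidence → ~file_consent)) is O(file_consent → ~redact_evidence), and O(file_consent) is already established, so O(~redact_evidence).
Premise 4 is O(~redact_evidence → ~close_hatch); since O(~redact_evidence), deontic closure gives O(~close_hatch).
The contrapositive of premise 8 (O(reboot_node → close_hatch)) is O(~close_hatch → ~reboot_node), and O(~close_hatch) is already established, so O(~reboot_node).
The contrapositive of premise 6 (O(~arm_system → reboot_node)) is O(~reboot_node → arm_system), and O(~reboot_node) is already established, so O(arm_system).
So O(arm_system) holds — arm_system is obligatory. None of the other listed options is made obligatory by any chain of premises.

arm_system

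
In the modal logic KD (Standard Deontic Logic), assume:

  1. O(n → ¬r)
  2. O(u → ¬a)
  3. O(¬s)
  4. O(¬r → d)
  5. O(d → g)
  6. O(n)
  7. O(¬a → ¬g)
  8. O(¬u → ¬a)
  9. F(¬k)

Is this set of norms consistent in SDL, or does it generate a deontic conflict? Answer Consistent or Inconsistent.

Inconsistent

By case analysis on u: premise 2 gives O(u → ¬a) and premise 8 gives O(¬u → ¬a), so O(¬a) either way.
Applying K to premise 7 (O(¬a → ¬g)) and O(¬a) yields O(¬g).
Premise 5, O(d → g), contraposes to O(¬g → ¬d); with O(¬g) we get O(¬d).
Premise 4 is O(¬r → d); contrapositively O(¬d → r). Since O(¬d) holds, K gives O(r).
Premise 1 is O(n → ¬r); contrapositively O(r → ¬n). Since O(r) holds, K gives O(¬n).
However, premise 6 gives O(n).
We now have both O(¬n) and O(n) — n is simultaneously obligatory and forbidden, violating the D-axiom.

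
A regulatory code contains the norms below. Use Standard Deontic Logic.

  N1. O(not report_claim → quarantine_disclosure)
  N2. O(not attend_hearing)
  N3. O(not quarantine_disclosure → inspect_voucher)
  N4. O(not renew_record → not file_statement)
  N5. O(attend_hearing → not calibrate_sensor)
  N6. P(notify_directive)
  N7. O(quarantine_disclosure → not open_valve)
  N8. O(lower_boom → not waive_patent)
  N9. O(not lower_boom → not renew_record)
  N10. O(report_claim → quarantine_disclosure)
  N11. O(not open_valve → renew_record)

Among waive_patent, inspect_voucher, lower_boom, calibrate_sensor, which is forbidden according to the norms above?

waive_patent

Premises 1 and 10 cover both cases: O(not report_claim → quarantine_disclosure) and O(report_claim → quarantine_disclosure). Since not report_claim ∨ report_claim is a tautology, O(quarantine_disclosure) follows.
Applying K to premise 7 (O(quarantine_disclosure → not open_valve)) and O(quarantine_disclosure) yields O(not open_valve).
From O(not open_valve) and premise 11, O(not open_valve → renew_record), we obtain O(renew_record).
Premise 9, O(not lower_boom → not renew_record), contraposes to O(renew_record → lower_boom); with O(renew_record) we get O(lower_boom).
Applying K to premise 8 (O(lower_boom → not waive_patent)) and O(lower_boom) yields O(not waive_patent).
So O(not waive_patent) holds, i.e. waive_patent is forbidden. None of the other listed options is forbidden under the premises.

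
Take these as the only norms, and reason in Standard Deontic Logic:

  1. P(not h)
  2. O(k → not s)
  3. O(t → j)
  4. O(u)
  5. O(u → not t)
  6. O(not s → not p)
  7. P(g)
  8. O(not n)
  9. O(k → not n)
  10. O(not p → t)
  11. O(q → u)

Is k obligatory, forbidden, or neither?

Premise 4 states O(u) outright.
From O(u) and premise 5, O(u → not t), we obtain O(not t).
Premise 10, O(not p → t), contraposes to O(not t → p); with O(not t) we get O(p).
Premise 6, O(not s → not p), contraposes to O(p → s); with O(p) we get O(s).
The contrapositive of premise 2 (O(k → not s)) is O(s → not k), and O(s) is already established, so O(not k).
Premises 1, 3, 7, 8, 9, 11 do not contribute to this derivation.
Thus O(not k), which is F(k): k is forbidden.

Forbidden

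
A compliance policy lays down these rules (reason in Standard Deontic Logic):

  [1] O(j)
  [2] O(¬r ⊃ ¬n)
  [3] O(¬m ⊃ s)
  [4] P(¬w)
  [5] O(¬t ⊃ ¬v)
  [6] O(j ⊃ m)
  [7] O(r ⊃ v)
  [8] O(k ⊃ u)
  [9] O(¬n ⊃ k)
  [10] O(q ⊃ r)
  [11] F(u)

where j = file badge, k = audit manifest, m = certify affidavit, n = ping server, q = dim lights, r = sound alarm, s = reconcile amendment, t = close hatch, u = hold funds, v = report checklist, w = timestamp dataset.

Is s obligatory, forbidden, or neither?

Premise 3 is O(¬m ⊃ s), but O(¬m) is not derivable from the premises, so it does not yield O(s).
No premise or chain of K-axiom applications forces O(s), and none forces O(¬s). So s is neither obligatory nor forbidden under these norms.

Neither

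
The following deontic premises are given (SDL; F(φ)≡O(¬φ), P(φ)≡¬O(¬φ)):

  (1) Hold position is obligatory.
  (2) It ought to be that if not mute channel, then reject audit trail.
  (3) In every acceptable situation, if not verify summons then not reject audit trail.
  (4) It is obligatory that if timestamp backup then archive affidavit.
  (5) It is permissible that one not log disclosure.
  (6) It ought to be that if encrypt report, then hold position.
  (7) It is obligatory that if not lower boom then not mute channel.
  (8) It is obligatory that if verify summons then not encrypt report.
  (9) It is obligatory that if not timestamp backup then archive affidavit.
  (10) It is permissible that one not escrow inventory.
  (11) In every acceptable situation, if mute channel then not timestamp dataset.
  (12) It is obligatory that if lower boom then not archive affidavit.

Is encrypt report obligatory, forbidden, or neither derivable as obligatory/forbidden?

By case analysis on timestamp_backup: premise 4 gives O(timestamp_backup → archive_affidavit) and premise 9 gives O(¬timestamp_backup → archive_affidavit), so O(archive_affidavit) either way.
The contrapositive of premise 12 (O(lower_boom → ¬archive_affidavit)) is O(archive_affidavit → ¬lower_boom), and O(archive_affidavit) is already established, so O(¬lower_boom).
With premise 7, O(¬lower_boom → ¬mute_channel), the K-axiom yields O(¬mute_channel).
From O(¬mute_channel) and premise 2, O(¬mute_channel → reject_audit_trail), we obtain O(reject_audit_trail).
The contrapositive of premise 3 (O(¬verify_summons → ¬reject_audit_trail)) is O(reject_audit_trail → verify_summons), and O(reject_audit_trail) is already established, so O(verify_summons).
With premise 8, O(verify_summons → ¬encrypt_report), the K-axiom yields O(¬encrypt_report).
Premises 1, 5, 6, 10, 11 do not contribute to this derivation.
Thus O(¬encrypt_report), which is F(encrypt_report): encrypt_report is forbidden.

Forbidden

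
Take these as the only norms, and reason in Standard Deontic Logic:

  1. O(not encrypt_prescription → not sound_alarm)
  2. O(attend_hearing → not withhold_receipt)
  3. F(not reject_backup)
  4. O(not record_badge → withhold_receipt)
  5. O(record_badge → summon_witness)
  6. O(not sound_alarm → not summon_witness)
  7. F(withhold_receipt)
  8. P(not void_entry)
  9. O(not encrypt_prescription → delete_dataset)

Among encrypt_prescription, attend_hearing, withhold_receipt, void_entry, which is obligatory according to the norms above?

Premise 7 is F(withhold_receipt), i.e. O(not withhold_receipt).
Premise 4 is O(not record_badge → withhold_receipt); contrapositively O(not withhold_receipt → record_badge). Since O(not withhold_receipt) holds, K gives O(record_badge).
From O(record_badge) and premise 5, O(record_badge → summon_witness), we obtain O(summon_witness).
Premise 6, O(not sound_alarm → not summon_witness), contraposes to O(summon_witness → sound_alarm); with O(summon_witness) we get O(sound_alarm).
Premise 1, O(not encrypt_prescription → not sound_alarm), contraposes to O(sound_alarm → encrypt_prescription); with O(sound_alarm) we get O(encrypt_prescription).
So O(encrypt_prescription) holds — encrypt_prescription is obligatory. None of the other listed options is made obligatory by any chain of premises.

encrypt_prescription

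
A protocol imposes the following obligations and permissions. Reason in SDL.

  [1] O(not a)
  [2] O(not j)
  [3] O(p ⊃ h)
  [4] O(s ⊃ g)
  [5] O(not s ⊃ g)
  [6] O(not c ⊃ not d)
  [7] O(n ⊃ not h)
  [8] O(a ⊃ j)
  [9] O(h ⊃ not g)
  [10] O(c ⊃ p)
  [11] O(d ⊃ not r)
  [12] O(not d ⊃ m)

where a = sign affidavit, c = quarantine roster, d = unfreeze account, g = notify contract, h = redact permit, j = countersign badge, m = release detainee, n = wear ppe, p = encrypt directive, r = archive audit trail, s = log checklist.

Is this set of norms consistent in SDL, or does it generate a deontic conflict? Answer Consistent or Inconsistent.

Premise 8 is O(a ⊃ j), but O(a) is not derivable from the premises, so it does not yield O(j).
So O(j) is not derivable, and the apparent clash with O(not j) does not arise.
A world satisfying every obligation exists (e.g. a=false, c=false, d=false, g=true, h=false, j=false, m=true, n=false, p=false, r=false, s=false); no atom is both obligatory and forbidden, so the set is consistent.

Consistent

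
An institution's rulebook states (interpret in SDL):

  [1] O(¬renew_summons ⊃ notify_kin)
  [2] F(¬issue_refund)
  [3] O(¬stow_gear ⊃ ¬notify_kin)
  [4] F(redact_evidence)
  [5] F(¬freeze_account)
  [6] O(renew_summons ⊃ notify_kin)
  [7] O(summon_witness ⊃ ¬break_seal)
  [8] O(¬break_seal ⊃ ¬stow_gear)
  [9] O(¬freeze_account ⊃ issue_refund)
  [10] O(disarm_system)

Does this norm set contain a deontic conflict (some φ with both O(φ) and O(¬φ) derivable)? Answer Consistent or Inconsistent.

Consistent

Premise 9 is O(¬freeze_account ⊃ issue_refund); even if O(issue_refund) held, inferring O(¬freeze_account) would be affirming the consequent — invalid.
So O(¬freeze_account) is not derivable, and the apparent clash with O(freeze_account) does not arise.
A world satisfying every obligation exists (e.g. break_seal=true, disarm_system=true, freeze_account=true, issue_refund=true, notify_kin=true, redact_evidence=false, renew_summons=false, stow_gear=true, summon_witness=false); no atom is both obligatory and forbidden, so the set is consistent.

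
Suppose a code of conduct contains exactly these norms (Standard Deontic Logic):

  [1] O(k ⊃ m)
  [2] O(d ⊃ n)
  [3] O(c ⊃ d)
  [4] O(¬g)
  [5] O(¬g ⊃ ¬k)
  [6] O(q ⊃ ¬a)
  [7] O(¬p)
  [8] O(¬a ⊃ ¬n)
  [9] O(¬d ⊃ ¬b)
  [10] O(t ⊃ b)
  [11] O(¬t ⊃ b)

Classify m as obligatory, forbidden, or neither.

Premise 1 is O(k ⊃ m), but O(k) is not derivable from the premises, so it does not yield O(m).
No premise or chain of K-axiom applications forces O(m), and none forces O(¬m). So m is neither obligatory nor forbidden under these norms.

Neither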